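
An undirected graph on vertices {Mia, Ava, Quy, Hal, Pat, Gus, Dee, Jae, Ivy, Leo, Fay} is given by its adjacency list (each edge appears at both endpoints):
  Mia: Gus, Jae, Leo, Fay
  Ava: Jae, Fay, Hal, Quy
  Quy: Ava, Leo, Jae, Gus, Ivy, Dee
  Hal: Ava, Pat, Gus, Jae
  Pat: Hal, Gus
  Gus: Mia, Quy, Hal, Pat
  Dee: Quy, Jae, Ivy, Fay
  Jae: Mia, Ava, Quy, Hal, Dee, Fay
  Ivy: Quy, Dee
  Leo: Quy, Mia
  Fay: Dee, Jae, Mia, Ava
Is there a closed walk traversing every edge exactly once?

Yes

Degrees: Mia:4, Ava:4, Quy:6, Hal:4, Pat:2, Gus:4, Dee:4, Jae:6, Ivy:2, Leo:2, Fay:4
Every vertex has even degree and the edges form a single connected piece, so an Eulerian circuit exists.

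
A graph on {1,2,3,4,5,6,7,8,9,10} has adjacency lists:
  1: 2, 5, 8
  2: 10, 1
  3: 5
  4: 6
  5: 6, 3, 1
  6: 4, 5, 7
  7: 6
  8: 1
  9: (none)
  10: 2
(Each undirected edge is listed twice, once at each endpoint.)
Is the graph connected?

No

Component: {9}
Component: {1, 2, 3, 4, 5, 6, 7, 8, 10}
There are 2 separate components, so the graph is not connected.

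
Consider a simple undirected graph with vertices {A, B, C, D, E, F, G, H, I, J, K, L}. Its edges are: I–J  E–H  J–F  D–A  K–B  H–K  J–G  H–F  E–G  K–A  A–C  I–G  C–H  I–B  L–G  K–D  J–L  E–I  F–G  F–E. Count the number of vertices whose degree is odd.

2

Degrees: A:3, B:2, C:2, D:2, E:4, F:4, G:5, H:4, I:4, J:4, K:4, L:2
Odd-degree vertices: A, G.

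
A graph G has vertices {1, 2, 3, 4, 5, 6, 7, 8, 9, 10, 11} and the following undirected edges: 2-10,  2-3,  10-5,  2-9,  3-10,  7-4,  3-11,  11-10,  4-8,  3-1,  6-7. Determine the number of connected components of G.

Component: {4, 6, 7, 8}
Component: {1, 2, 3, 5, 9, 10, 11}

2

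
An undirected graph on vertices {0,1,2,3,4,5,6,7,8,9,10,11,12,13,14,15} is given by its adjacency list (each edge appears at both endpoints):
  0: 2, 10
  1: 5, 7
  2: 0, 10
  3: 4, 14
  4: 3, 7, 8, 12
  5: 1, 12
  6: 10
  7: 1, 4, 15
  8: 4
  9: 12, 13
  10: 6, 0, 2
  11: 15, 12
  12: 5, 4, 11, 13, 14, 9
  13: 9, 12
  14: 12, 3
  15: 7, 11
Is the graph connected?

No

Component: {0, 2, 6, 10}
Component: {1, 3, 4, 5, 7, 8, 9, 11, 12, 13, 14, 15}
There are 2 separate components, so the graph is not connected.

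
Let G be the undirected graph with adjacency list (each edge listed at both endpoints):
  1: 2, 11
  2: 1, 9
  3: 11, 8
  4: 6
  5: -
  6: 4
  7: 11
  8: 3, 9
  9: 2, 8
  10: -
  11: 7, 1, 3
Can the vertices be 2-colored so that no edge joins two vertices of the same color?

A valid 2-coloring puts {2, 5, 6, 8, 10, 11} on one side and {1, 3, 4, 7, 9} on the other; every edge crosses between the two sides.

Yes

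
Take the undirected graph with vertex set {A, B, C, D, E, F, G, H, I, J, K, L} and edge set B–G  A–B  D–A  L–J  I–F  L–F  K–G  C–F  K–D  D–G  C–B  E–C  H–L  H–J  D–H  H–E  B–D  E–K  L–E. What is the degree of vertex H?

4

Neighbors of H: D, E, J, L.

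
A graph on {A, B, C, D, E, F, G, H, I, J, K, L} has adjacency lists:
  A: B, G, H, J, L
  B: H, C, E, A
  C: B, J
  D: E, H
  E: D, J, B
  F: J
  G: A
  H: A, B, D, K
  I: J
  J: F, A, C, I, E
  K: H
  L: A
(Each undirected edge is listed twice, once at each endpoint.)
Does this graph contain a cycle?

The graph has 12 vertices, 15 edges, and 1 connected component.
Since 15 > 12 - 1, a cycle must exist; for instance A-J-C-B-H-A.

Yes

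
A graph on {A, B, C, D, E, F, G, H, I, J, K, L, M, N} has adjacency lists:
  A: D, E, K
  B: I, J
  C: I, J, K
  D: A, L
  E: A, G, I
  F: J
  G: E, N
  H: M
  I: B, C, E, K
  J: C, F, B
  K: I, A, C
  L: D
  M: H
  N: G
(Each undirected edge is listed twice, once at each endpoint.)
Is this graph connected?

Component: {H, M}
Component: {A, B, C, D, E, F, G, I, J, K, L, N}
No edge joins these 2 groups, so the graph is disconnected.

No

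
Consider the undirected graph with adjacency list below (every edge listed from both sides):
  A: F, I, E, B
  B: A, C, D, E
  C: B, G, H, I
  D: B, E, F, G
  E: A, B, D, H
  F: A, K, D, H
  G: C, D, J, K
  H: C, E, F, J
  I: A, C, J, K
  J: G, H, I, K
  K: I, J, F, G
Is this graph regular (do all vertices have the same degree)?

Yes

Degrees: A:4, B:4, C:4, D:4, E:4, F:4, G:4, H:4, I:4, J:4, K:4
Every vertex has degree 4, so the graph is 4-regular.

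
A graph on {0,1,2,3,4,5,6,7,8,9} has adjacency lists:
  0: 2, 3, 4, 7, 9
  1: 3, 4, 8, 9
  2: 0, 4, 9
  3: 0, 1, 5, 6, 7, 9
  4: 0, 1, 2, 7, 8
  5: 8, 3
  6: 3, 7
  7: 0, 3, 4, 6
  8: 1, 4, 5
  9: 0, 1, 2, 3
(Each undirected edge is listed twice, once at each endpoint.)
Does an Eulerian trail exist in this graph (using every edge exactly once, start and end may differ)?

No

Degrees: 0:5, 1:4, 2:3, 3:6, 4:5, 5:2, 6:2, 7:4, 8:3, 9:4
Odd-degree vertices: 0, 2, 4, 8 (4 total).
With 4 odd-degree vertices (more than two), no single trail can use every edge.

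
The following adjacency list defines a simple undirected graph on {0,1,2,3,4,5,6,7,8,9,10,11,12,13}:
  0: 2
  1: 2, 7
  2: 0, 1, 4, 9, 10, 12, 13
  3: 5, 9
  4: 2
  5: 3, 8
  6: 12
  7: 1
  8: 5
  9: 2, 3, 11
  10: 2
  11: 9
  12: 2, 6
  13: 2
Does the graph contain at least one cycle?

No

|V| = 14, |E| = 13, number of components = 1.
A forest on 14 vertices with 1 component has exactly 13 edges, which matches — so no cycle.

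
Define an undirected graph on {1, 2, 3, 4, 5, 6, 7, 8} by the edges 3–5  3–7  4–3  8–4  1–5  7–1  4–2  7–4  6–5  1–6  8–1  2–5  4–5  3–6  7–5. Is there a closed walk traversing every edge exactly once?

Degrees: 1:4, 2:2, 3:4, 4:5, 5:6, 6:3, 7:4, 8:2
4, 6 have odd degree; an Eulerian circuit needs every degree to be even, so none exists.

No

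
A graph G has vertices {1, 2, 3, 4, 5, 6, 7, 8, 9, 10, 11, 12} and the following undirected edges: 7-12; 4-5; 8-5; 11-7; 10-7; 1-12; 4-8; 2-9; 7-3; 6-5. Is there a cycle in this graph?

The graph has 12 vertices, 10 edges, and 3 connected components.
Since 10 > 12 - 3, a cycle must exist; for instance 4-5-8-4.

Yes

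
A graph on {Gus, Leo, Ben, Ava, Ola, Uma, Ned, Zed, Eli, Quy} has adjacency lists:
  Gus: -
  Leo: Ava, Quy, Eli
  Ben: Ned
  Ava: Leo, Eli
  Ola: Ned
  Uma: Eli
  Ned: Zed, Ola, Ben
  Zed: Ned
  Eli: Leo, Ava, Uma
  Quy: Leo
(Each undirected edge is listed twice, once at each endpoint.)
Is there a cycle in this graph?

The graph has 10 vertices, 8 edges, and 3 connected components.
Since 8 > 10 - 3, a cycle must exist; for instance Leo-Eli-Ava-Leo.

Yes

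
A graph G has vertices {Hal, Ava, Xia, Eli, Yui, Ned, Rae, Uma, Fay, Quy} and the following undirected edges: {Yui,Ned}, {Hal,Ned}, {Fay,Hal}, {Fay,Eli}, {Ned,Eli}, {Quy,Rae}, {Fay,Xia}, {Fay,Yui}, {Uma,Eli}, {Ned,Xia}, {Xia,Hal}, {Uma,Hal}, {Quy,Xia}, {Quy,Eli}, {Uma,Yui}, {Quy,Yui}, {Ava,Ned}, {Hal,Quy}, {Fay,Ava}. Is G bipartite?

Hal-Xia-Quy-Hal is an odd cycle (length 3), and a bipartite graph can contain only even cycles.

No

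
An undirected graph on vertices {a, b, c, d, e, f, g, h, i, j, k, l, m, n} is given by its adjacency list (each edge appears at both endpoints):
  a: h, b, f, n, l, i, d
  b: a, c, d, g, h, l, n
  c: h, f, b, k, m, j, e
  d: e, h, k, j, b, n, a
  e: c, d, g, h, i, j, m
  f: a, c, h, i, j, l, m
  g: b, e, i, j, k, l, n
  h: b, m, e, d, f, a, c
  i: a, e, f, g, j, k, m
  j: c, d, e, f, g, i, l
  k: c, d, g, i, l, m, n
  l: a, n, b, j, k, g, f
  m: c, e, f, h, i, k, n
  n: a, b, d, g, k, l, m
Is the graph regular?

Degrees: a:7, b:7, c:7, d:7, e:7, f:7, g:7, h:7, i:7, j:7, k:7, l:7, m:7, n:7
Every vertex has degree 7, so the graph is 7-regular.

Yes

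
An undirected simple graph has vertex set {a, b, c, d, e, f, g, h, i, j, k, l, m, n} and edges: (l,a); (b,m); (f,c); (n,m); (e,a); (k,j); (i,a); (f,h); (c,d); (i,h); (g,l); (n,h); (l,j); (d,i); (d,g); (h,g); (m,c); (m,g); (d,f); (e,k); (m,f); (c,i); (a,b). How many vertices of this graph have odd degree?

2

Degrees: a:4, b:2, c:4, d:4, e:2, f:4, g:4, h:4, i:4, j:2, k:2, l:3, m:5, n:2
Odd-degree vertices: l, m.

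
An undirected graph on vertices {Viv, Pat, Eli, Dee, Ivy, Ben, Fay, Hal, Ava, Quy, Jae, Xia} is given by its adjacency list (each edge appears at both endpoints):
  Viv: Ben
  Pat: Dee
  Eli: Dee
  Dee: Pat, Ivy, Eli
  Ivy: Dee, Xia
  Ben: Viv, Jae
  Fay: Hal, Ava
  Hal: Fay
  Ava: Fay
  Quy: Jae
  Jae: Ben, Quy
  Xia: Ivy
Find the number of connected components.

3

Component: {Fay, Hal, Ava}
Component: {Viv, Ben, Quy, Jae}
Component: {Pat, Eli, Dee, Ivy, Xia}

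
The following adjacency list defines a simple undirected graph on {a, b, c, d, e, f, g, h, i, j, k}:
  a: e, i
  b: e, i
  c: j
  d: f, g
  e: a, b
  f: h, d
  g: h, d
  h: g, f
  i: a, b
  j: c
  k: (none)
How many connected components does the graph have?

Component: {k}
Component: {c, j}
Component: {a, b, e, i}
Component: {d, f, g, h}

4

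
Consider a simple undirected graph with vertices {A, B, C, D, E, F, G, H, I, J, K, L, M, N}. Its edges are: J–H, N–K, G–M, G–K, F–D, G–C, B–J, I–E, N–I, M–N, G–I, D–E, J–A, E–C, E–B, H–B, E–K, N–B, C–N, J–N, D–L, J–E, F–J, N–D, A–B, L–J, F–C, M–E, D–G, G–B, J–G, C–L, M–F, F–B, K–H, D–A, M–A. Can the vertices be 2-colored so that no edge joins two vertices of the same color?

No

B-J-N-B is an odd cycle (length 3), and a bipartite graph can contain only even cycles.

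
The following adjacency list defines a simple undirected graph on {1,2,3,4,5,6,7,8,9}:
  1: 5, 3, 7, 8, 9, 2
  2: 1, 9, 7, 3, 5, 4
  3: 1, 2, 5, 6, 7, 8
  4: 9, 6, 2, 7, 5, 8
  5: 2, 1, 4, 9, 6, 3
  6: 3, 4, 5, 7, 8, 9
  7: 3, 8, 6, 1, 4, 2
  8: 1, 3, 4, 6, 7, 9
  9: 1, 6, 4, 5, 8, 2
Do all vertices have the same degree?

Yes

Degrees: 1:6, 2:6, 3:6, 4:6, 5:6, 6:6, 7:6, 8:6, 9:6
Every vertex has degree 6, so the graph is 6-regular.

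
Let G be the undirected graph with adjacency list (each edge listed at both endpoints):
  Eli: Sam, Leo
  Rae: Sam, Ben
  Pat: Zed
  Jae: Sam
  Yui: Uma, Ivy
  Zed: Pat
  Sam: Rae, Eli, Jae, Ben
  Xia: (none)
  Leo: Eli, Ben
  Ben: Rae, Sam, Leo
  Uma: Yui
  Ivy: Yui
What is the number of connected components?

Component: {Xia}
Component: {Pat, Zed}
Component: {Yui, Uma, Ivy}
Component: {Eli, Rae, Jae, Sam, Leo, Ben}

4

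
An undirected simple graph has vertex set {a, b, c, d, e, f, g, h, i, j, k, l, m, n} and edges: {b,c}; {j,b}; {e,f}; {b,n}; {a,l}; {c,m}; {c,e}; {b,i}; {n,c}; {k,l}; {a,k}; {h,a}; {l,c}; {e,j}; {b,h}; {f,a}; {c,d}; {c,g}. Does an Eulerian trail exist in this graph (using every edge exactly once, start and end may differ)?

No

Degrees: a:4, b:5, c:7, d:1, e:3, f:2, g:1, h:2, i:1, j:2, k:2, l:3, m:1, n:2
Odd-degree vertices: b, c, d, e, g, i, l, m (8 total).
An Eulerian trail requires 0 or 2 odd-degree vertices; here there are 8.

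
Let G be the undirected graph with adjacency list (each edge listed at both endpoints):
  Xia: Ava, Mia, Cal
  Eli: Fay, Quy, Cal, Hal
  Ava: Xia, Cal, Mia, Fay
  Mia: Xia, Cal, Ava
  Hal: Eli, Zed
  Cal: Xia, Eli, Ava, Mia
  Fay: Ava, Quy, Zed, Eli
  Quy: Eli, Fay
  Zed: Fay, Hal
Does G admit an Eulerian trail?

Yes

Degrees: Xia:3, Eli:4, Ava:4, Mia:3, Hal:2, Cal:4, Fay:4, Quy:2, Zed:2
Odd-degree vertices: Xia, Mia (2 total).
The non-isolated vertices are connected and exactly 2 have odd degree, so an Eulerian trail exists (from Xia to Mia).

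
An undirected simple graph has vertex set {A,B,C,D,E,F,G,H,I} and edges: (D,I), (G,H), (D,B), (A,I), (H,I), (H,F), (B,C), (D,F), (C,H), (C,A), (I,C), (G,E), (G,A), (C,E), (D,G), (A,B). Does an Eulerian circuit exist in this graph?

No

Degrees: A:4, B:3, C:5, D:4, E:2, F:2, G:4, H:4, I:4
Vertices with odd degree: B, C. An Eulerian circuit requires all degrees even.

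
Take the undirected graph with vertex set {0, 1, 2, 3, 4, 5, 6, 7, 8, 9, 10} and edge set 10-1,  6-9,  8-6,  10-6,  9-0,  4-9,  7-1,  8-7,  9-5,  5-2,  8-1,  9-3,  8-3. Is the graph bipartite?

No

The cycle 8-7-1-8 has length 3, which is odd, so the graph is not bipartite.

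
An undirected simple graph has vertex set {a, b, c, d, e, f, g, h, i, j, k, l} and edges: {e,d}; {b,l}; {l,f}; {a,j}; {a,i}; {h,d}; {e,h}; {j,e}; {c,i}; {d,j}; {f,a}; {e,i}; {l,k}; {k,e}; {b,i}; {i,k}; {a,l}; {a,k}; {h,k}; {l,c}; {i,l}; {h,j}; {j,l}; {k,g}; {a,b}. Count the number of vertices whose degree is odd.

6

Degrees: a:6, b:3, c:2, d:3, e:5, f:2, g:1, h:4, i:6, j:5, k:6, l:7
Odd-degree vertices: b, d, e, g, j, l.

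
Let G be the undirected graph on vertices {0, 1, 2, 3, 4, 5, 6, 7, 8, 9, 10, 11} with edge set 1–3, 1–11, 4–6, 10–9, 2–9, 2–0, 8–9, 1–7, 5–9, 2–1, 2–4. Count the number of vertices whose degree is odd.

8

Degrees: 0:1, 1:4, 2:4, 3:1, 4:2, 5:1, 6:1, 7:1, 8:1, 9:4, 10:1, 11:1
Odd-degree vertices: 0, 3, 5, 6, 7, 8, 10, 11.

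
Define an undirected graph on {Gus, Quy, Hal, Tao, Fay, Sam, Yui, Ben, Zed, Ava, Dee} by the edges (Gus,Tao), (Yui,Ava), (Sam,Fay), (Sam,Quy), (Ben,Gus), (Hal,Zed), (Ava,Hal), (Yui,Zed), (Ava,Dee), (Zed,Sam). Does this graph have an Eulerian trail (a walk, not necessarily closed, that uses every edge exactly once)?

Degrees: Gus:2, Quy:1, Hal:2, Tao:1, Fay:1, Sam:3, Yui:2, Ben:1, Zed:3, Ava:3, Dee:1
Odd-degree vertices: Quy, Tao, Fay, Sam, Ben, Zed, Ava, Dee (8 total).
An Eulerian trail requires 0 or 2 odd-degree vertices; here there are 8.

No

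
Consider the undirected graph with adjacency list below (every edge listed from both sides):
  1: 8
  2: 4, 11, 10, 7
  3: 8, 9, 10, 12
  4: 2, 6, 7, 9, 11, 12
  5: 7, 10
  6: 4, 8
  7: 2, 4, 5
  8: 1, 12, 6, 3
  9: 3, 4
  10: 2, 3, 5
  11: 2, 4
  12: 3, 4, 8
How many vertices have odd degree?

Degrees: 1:1, 2:4, 3:4, 4:6, 5:2, 6:2, 7:3, 8:4, 9:2, 10:3, 11:2, 12:3
Odd-degree vertices: 1, 7, 10, 12.

4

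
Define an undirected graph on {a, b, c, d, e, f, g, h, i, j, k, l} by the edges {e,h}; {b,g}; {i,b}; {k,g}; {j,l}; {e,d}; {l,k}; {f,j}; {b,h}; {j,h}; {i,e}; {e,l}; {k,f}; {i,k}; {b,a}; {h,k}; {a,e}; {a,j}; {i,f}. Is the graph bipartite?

No

f-i-k-f is an odd cycle (length 3), and a bipartite graph can contain only even cycles.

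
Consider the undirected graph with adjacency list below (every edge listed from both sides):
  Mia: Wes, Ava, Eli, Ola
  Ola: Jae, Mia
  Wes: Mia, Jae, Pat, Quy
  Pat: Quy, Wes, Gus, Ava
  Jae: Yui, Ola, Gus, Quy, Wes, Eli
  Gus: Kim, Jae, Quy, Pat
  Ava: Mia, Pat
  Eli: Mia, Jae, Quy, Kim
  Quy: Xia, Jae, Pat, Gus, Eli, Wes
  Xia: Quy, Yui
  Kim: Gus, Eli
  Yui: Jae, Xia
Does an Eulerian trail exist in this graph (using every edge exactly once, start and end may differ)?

Degrees: Mia:4, Ola:2, Wes:4, Pat:4, Jae:6, Gus:4, Ava:2, Eli:4, Quy:6, Xia:2, Kim:2, Yui:2
Odd-degree vertices: none (0 total).
With 0 odd-degree vertices and all edges in one connected piece, an Eulerian trail exists.

Yes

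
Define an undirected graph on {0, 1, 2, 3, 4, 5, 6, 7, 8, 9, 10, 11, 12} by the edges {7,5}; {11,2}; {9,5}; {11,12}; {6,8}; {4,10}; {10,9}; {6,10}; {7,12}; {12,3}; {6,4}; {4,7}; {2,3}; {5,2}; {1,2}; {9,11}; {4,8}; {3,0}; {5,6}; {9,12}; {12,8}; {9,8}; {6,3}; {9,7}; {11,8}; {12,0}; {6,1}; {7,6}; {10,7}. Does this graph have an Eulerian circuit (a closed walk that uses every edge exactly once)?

Degrees: 0:2, 1:2, 2:4, 3:4, 4:4, 5:4, 6:7, 7:6, 8:5, 9:6, 10:4, 11:4, 12:6
6, 8 have odd degree; an Eulerian circuit needs every degree to be even, so none exists.

No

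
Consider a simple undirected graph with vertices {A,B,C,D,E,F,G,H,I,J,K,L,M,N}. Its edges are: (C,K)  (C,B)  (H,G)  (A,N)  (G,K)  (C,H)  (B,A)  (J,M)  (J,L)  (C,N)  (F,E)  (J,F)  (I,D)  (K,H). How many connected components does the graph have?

3

Component: {D, I}
Component: {E, F, J, L, M}
Component: {A, B, C, G, H, K, N}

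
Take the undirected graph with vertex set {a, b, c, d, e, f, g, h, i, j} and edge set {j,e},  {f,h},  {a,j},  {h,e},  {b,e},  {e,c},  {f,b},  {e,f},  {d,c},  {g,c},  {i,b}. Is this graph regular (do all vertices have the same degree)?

No

Degrees: a:1, b:3, c:3, d:1, e:5, f:3, g:1, h:2, i:1, j:2
Degrees are not all equal (e.g. deg(a)=1 but deg(e)=5); not regular.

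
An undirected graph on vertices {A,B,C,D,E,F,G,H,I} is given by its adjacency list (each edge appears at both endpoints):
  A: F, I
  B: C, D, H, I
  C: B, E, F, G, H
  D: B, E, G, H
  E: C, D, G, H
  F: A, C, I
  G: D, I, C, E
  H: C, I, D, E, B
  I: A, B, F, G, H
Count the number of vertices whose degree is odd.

4

Degrees: A:2, B:4, C:5, D:4, E:4, F:3, G:4, H:5, I:5
Odd-degree vertices: C, F, H, I.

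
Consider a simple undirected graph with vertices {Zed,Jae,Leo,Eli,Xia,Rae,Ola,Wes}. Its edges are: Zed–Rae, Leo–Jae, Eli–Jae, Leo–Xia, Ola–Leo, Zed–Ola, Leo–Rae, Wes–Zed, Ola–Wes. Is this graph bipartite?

No

The cycle Zed-Ola-Wes-Zed has length 3, which is odd, so the graph is not bipartite.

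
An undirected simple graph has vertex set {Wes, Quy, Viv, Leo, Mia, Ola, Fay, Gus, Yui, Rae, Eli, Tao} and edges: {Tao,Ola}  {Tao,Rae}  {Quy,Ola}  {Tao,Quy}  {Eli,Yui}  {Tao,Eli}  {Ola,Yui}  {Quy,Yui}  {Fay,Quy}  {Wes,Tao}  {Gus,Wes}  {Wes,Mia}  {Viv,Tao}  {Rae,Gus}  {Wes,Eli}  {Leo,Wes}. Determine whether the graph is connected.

A breadth-first search from Wes visits Wes, Tao, Eli, Mia, Leo, Gus, Rae, Viv, Quy, Ola, Yui, Fay — all 12 vertices — so the graph is connected.

Yes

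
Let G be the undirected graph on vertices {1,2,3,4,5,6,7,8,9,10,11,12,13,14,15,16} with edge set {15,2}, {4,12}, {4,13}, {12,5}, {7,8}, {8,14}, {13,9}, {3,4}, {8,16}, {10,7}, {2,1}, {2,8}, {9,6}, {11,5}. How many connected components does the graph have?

Component: {1, 2, 7, 8, 10, 14, 15, 16}
Component: {3, 4, 5, 6, 9, 11, 12, 13}

2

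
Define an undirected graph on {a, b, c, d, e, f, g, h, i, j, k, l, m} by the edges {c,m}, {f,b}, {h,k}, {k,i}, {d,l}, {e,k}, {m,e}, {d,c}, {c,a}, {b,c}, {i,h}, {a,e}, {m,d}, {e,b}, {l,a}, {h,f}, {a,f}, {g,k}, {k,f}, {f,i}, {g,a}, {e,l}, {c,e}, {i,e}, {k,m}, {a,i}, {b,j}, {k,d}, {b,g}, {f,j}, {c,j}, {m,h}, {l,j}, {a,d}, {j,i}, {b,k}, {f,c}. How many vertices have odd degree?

8

Degrees: a:7, b:6, c:7, d:5, e:7, f:7, g:3, h:4, i:6, j:5, k:8, l:4, m:5
Odd-degree vertices: a, c, d, e, f, g, j, m.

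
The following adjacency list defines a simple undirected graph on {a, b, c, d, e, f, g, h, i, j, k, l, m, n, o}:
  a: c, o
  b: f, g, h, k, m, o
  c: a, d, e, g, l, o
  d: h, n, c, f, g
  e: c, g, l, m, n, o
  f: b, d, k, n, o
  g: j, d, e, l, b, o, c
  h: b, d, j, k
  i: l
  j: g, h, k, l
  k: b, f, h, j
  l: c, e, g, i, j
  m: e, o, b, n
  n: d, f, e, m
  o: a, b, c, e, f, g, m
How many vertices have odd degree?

6

Degrees: a:2, b:6, c:6, d:5, e:6, f:5, g:7, h:4, i:1, j:4, k:4, l:5, m:4, n:4, o:7
Odd-degree vertices: d, f, g, i, l, o.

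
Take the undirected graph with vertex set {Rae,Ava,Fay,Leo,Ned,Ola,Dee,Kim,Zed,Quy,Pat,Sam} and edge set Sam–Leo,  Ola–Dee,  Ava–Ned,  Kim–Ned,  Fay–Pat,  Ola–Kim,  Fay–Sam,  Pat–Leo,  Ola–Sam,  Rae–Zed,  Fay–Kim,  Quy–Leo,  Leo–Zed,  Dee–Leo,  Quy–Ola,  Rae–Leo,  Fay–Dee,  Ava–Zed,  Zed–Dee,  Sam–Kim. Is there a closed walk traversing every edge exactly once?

Yes

Degrees: Rae:2, Ava:2, Fay:4, Leo:6, Ned:2, Ola:4, Dee:4, Kim:4, Zed:4, Quy:2, Pat:2, Sam:4
All degrees are even and the non-isolated vertices are connected — an Eulerian circuit exists.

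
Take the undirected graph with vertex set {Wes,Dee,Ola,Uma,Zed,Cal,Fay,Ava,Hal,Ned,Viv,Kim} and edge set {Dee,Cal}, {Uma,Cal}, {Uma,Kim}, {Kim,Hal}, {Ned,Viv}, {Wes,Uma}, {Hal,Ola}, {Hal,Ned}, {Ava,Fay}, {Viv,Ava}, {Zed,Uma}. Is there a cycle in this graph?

No

The graph has 12 vertices, 11 edges, and 1 connected component.
A forest on 12 vertices with 1 component has exactly 11 edges, which matches — so no cycle.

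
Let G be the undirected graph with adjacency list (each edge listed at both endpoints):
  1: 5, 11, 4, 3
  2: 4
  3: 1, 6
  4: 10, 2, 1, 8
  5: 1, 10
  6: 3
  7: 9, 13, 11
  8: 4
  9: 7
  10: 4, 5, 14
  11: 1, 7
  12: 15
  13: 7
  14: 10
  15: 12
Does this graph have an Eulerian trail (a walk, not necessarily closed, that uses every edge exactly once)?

Degrees: 1:4, 2:1, 3:2, 4:4, 5:2, 6:1, 7:3, 8:1, 9:1, 10:3, 11:2, 12:1, 13:1, 14:1, 15:1
Odd-degree vertices: 2, 6, 7, 8, 9, 10, 12, 13, 14, 15 (10 total).
With 10 odd-degree vertices (more than two), no single trail can use every edge.

No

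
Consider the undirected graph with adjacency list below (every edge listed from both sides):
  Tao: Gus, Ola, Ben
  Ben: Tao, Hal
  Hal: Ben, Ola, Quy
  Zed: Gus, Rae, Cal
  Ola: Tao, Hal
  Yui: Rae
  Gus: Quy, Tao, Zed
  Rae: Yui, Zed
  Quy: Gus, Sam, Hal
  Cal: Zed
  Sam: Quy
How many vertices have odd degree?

8

Degrees: Tao:3, Ben:2, Hal:3, Zed:3, Ola:2, Yui:1, Gus:3, Rae:2, Quy:3, Cal:1, Sam:1
Odd-degree vertices: Tao, Hal, Zed, Yui, Gus, Quy, Cal, Sam.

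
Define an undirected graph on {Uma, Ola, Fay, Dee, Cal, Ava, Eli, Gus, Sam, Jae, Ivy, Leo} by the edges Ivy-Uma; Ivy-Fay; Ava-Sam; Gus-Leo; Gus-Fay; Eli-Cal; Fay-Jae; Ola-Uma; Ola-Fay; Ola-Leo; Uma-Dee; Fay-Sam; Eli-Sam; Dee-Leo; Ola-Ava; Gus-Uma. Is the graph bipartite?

Partition the vertices as {Ola, Dee, Cal, Gus, Sam, Jae, Ivy} vs {Uma, Fay, Ava, Eli, Leo}. Each listed edge has one endpoint in each part, so the graph is bipartite.

Yes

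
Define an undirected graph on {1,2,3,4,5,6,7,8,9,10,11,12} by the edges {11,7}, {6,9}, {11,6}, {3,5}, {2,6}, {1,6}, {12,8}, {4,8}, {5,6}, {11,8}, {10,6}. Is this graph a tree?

|V| = 12, |E| = 11.
Connected and |E| = |V| - 1, which characterizes a tree.

Yes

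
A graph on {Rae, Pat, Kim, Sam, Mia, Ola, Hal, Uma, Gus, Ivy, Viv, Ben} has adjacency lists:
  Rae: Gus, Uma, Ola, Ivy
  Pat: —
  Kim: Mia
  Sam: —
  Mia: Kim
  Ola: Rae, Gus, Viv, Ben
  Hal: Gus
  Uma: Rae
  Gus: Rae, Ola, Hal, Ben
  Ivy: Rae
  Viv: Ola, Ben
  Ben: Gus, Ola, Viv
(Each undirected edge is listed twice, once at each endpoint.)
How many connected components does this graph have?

4

Component: {Pat}
Component: {Sam}
Component: {Kim, Mia}
Component: {Rae, Ola, Hal, Uma, Gus, Ivy, Viv, Ben}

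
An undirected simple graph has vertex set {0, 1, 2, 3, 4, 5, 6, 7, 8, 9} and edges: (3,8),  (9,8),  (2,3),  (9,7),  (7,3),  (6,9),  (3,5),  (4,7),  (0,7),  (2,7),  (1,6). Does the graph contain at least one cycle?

|V| = 10, |E| = 11, number of components = 1.
One cycle is 7-3-8-9-7.

Yes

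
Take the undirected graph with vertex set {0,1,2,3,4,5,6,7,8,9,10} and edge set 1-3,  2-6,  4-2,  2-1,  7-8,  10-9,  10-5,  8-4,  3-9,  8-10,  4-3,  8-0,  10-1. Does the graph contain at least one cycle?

|V| = 11, |E| = 13, number of components = 1.
Since 13 > 11 - 1, a cycle must exist; for instance 8-10-9-3-4-8.

Yes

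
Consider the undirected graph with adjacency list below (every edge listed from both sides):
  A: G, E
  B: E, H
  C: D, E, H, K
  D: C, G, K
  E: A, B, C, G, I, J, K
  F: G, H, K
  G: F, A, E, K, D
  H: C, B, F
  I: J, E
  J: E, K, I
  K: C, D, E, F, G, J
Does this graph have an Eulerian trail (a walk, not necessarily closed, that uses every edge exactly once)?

Degrees: A:2, B:2, C:4, D:3, E:7, F:3, G:5, H:3, I:2, J:3, K:6
Odd-degree vertices: D, E, F, G, H, J (6 total).
An Eulerian trail requires 0 or 2 odd-degree vertices; here there are 6.

No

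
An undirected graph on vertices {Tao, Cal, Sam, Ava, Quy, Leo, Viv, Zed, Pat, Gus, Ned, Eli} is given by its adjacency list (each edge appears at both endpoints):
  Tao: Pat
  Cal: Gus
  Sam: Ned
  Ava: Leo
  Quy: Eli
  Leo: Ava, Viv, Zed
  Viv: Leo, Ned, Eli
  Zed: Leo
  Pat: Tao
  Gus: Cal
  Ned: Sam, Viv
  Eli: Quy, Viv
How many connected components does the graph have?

Component: {Tao, Pat}
Component: {Cal, Gus}
Component: {Sam, Ava, Quy, Leo, Viv, Zed, Ned, Eli}

3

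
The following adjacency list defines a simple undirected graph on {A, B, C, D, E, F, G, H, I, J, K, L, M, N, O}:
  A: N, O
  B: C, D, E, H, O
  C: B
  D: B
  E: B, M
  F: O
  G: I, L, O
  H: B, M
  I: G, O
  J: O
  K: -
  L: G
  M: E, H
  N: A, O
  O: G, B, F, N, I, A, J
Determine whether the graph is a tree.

The graph has 15 vertices and 16 edges.
It splits into 2 components, so it cannot be a tree.

No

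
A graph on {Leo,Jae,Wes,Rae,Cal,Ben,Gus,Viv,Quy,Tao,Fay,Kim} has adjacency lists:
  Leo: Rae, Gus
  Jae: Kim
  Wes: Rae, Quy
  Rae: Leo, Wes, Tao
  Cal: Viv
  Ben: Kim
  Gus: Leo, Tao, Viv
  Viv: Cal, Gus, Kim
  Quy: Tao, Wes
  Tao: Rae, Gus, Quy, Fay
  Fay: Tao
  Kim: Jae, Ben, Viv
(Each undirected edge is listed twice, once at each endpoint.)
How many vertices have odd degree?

8

Degrees: Leo:2, Jae:1, Wes:2, Rae:3, Cal:1, Ben:1, Gus:3, Viv:3, Quy:2, Tao:4, Fay:1, Kim:3
Odd-degree vertices: Jae, Rae, Cal, Ben, Gus, Viv, Fay, Kim.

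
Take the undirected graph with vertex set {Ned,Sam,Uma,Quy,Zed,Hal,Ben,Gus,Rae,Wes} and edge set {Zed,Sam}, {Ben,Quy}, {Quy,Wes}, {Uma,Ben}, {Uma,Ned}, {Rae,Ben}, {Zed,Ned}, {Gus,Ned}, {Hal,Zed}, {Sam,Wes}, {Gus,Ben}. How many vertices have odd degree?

Degrees: Ned:3, Sam:2, Uma:2, Quy:2, Zed:3, Hal:1, Ben:4, Gus:2, Rae:1, Wes:2
Odd-degree vertices: Ned, Zed, Hal, Rae.

4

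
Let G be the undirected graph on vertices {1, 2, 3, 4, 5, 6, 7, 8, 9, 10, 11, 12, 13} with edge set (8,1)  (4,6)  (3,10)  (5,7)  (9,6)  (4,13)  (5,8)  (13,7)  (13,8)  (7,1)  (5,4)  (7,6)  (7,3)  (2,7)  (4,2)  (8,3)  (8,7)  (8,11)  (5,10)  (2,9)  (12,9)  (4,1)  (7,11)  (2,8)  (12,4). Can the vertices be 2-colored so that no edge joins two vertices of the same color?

8-7-13-8 is an odd cycle (length 3), and a bipartite graph can contain only even cycles.

No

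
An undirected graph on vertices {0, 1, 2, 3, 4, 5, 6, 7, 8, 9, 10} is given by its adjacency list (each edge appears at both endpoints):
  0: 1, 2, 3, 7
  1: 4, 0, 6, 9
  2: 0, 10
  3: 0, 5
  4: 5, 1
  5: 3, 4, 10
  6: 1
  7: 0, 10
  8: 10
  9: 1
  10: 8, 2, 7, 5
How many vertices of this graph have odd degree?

4

Degrees: 0:4, 1:4, 2:2, 3:2, 4:2, 5:3, 6:1, 7:2, 8:1, 9:1, 10:4
Odd-degree vertices: 5, 6, 8, 9.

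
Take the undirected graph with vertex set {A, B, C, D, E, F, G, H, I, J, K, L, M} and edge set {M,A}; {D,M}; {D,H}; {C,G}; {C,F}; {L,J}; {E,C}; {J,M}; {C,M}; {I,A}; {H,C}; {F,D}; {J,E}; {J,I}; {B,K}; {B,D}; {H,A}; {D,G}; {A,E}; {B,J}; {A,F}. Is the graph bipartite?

Yes

Color {B, E, F, G, H, I, L, M} black and {A, C, D, J, K} white. No edge joins two same-colored vertices, so the graph is bipartite.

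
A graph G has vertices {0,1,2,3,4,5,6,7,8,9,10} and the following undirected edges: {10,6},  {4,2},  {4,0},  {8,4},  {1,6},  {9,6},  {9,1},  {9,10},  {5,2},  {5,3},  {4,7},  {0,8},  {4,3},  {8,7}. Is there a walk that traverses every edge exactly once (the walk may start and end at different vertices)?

Degrees: 0:2, 1:2, 2:2, 3:2, 4:5, 5:2, 6:3, 7:2, 8:3, 9:3, 10:2
Odd-degree vertices: 4, 6, 8, 9 (4 total).
An Eulerian trail requires 0 or 2 odd-degree vertices; here there are 4.

No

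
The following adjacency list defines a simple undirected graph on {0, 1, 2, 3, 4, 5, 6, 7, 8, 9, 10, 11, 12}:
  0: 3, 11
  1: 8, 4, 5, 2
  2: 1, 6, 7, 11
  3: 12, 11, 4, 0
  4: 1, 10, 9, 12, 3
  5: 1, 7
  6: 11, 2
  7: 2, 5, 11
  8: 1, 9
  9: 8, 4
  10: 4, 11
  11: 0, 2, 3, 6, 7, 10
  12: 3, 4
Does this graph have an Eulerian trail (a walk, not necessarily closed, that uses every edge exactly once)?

Yes

Degrees: 0:2, 1:4, 2:4, 3:4, 4:5, 5:2, 6:2, 7:3, 8:2, 9:2, 10:2, 11:6, 12:2
Odd-degree vertices: 4, 7 (2 total).
With 2 odd-degree vertices and all edges in one connected piece, an Eulerian trail exists (from 4 to 7).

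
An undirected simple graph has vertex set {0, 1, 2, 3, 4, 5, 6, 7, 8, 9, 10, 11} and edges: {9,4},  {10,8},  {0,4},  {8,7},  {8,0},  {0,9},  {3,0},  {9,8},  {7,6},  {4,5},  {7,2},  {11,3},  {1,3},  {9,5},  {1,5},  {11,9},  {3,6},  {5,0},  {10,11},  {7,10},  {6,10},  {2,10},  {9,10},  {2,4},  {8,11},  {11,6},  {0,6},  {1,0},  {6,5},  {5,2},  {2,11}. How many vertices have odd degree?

Degrees: 0:7, 1:3, 2:5, 3:4, 4:4, 5:6, 6:6, 7:4, 8:5, 9:6, 10:6, 11:6
Odd-degree vertices: 0, 1, 2, 8.

4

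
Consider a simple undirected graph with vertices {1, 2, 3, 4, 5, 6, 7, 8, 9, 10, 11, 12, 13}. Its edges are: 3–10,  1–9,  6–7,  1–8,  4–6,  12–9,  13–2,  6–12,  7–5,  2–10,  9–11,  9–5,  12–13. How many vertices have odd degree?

6

Degrees: 1:2, 2:2, 3:1, 4:1, 5:2, 6:3, 7:2, 8:1, 9:4, 10:2, 11:1, 12:3, 13:2
Odd-degree vertices: 3, 4, 6, 8, 11, 12.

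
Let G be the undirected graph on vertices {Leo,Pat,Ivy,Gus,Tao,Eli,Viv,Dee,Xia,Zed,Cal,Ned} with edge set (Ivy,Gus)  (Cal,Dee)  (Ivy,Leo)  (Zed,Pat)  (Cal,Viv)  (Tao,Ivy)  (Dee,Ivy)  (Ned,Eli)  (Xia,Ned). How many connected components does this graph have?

Component: {Pat, Zed}
Component: {Eli, Xia, Ned}
Component: {Leo, Ivy, Gus, Tao, Viv, Dee, Cal}

3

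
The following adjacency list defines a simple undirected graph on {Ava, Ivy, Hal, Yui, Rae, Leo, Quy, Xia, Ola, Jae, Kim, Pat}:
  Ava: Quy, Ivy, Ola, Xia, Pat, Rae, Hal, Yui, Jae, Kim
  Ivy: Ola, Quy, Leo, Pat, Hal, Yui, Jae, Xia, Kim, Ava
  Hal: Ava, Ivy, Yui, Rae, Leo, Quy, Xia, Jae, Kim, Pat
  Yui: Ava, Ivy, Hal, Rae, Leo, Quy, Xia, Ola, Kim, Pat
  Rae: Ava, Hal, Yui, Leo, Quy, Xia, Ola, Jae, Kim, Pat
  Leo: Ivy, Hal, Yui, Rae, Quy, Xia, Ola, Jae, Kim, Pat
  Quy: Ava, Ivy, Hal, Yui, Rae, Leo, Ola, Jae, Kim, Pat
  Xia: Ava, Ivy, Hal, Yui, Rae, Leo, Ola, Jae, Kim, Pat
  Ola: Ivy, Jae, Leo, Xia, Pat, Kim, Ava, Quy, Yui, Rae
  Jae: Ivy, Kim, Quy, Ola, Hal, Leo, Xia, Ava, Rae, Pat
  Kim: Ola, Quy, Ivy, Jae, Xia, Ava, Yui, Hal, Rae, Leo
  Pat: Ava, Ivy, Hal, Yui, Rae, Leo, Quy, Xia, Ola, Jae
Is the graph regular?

Yes

Degrees: Ava:10, Ivy:10, Hal:10, Yui:10, Rae:10, Leo:10, Quy:10, Xia:10, Ola:10, Jae:10, Kim:10, Pat:10
Every vertex has degree 10, so the graph is 10-regular.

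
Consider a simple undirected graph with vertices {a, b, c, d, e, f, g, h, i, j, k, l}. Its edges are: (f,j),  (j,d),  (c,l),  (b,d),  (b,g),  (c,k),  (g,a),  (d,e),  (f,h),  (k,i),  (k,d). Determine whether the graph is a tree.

Yes

The graph has 12 vertices and 11 edges.
It is connected with exactly 11 edges, hence acyclic — it is a tree.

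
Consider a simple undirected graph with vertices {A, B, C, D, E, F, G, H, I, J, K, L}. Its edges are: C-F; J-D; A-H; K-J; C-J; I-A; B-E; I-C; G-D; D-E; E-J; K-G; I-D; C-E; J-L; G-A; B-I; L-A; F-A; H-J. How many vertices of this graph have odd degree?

Degrees: A:5, B:2, C:4, D:4, E:4, F:2, G:3, H:2, I:4, J:6, K:2, L:2
Odd-degree vertices: A, G.

2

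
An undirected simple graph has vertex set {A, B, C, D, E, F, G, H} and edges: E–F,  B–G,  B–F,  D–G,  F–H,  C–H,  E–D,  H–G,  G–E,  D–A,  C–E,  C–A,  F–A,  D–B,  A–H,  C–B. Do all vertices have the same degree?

Degrees: A:4, B:4, C:4, D:4, E:4, F:4, G:4, H:4
All degrees equal 4; the graph is regular.

Yes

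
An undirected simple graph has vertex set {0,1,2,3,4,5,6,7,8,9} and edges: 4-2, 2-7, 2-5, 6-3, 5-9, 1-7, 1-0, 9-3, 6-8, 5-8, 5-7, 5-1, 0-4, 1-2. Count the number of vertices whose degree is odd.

Degrees: 0:2, 1:4, 2:4, 3:2, 4:2, 5:5, 6:2, 7:3, 8:2, 9:2
Odd-degree vertices: 5, 7.

2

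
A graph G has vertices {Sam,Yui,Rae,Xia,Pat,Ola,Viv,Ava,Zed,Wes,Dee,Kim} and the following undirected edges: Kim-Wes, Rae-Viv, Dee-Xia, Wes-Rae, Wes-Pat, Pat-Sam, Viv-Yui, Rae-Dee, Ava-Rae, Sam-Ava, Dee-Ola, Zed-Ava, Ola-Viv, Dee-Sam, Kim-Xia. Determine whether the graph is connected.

Yes

A breadth-first search from Sam visits Sam, Pat, Ava, Dee, Wes, Rae, Zed, Xia, Ola, Kim, Viv, Yui — all 12 vertices — so the graph is connected.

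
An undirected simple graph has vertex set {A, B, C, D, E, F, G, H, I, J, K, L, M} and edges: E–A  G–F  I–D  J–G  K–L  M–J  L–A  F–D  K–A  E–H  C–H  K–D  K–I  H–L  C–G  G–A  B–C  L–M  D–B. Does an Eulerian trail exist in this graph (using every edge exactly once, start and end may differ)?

Yes

Degrees: A:4, B:2, C:3, D:4, E:2, F:2, G:4, H:3, I:2, J:2, K:4, L:4, M:2
Odd-degree vertices: C, H (2 total).
With 2 odd-degree vertices and all edges in one connected piece, an Eulerian trail exists (from C to H).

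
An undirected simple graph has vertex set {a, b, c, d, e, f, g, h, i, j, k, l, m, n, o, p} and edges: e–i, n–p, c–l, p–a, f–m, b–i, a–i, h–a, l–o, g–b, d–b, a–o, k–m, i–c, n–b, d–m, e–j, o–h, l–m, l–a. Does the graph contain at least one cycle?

|V| = 16, |E| = 20, number of components = 1.
Since 20 > 16 - 1, a cycle must exist; for instance a-i-b-d-m-l-a.

Yes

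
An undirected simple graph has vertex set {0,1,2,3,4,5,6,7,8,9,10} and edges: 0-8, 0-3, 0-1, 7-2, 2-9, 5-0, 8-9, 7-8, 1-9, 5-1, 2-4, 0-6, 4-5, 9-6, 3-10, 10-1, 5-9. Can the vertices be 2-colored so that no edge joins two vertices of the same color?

The cycle 1-5-0-1 has length 3, which is odd, so the graph is not bipartite.

No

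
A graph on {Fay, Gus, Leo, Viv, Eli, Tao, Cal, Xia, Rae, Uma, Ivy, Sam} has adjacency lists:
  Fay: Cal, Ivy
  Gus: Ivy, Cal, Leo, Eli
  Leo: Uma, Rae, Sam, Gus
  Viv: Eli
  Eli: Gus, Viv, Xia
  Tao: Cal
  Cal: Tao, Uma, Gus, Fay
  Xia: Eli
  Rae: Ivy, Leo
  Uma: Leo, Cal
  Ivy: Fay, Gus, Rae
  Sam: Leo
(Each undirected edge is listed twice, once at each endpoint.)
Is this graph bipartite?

Yes

Color {Leo, Eli, Cal, Ivy} black and {Fay, Gus, Viv, Tao, Xia, Rae, Uma, Sam} white. No edge joins two same-colored vertices, so the graph is bipartite.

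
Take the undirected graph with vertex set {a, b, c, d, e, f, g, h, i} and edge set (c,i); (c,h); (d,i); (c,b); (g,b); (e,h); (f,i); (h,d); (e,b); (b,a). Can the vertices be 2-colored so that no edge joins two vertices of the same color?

Partition the vertices as {b, h, i} vs {a, c, d, e, f, g}. Each listed edge has one endpoint in each part, so the graph is bipartite.

Yes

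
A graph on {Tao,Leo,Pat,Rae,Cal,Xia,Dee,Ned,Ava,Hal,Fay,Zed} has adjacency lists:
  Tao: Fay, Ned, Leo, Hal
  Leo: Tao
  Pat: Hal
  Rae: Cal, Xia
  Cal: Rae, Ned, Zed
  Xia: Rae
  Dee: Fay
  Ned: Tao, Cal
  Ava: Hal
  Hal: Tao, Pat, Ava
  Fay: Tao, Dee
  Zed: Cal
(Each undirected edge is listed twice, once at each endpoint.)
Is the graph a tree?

Yes

|V| = 12, |E| = 11.
It is connected with exactly 11 edges, hence acyclic — it is a tree.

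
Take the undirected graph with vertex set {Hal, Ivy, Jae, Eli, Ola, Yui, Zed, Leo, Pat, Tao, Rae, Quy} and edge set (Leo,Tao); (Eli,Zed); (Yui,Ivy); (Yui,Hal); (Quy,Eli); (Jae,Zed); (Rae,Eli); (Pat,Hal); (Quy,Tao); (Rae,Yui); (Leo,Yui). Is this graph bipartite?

Yes

Partition the vertices as {Jae, Eli, Ola, Yui, Pat, Tao} vs {Hal, Ivy, Zed, Leo, Rae, Quy}. Each listed edge has one endpoint in each part, so the graph is bipartite.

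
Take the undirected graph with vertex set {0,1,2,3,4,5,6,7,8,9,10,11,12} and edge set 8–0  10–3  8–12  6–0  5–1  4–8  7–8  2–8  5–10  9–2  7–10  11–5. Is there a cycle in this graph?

The graph has 13 vertices, 12 edges, and 1 connected component.
A forest on 13 vertices with 1 component has exactly 12 edges, which matches — so no cycle.

No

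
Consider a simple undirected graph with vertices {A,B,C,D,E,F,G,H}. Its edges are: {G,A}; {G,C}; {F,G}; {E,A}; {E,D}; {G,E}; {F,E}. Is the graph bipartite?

No

F-E-G-F is an odd cycle (length 3), and a bipartite graph can contain only even cycles.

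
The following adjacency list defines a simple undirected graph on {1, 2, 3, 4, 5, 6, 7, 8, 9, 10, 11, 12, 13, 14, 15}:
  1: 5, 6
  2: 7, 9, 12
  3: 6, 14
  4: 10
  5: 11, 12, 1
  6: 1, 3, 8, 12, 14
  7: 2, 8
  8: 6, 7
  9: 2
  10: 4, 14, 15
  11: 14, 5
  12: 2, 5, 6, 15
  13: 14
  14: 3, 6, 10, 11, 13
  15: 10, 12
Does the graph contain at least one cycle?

Yes

The graph has 15 vertices, 19 edges, and 1 connected component.
Since 19 > 15 - 1, a cycle must exist; for instance 6-12-2-7-8-6.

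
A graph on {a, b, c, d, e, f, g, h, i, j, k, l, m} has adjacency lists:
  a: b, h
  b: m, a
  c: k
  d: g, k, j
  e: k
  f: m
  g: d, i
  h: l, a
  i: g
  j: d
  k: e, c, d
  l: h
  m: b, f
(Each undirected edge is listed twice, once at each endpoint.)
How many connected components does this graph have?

Component: {a, b, f, h, l, m}
Component: {c, d, e, g, i, j, k}

2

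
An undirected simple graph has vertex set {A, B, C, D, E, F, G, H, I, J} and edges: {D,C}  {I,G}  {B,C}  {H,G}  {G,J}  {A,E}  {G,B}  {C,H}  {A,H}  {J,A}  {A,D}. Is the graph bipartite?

Yes

Color {B, D, E, F, H, I, J} black and {A, C, G} white. No edge joins two same-colored vertices, so the graph is bipartite.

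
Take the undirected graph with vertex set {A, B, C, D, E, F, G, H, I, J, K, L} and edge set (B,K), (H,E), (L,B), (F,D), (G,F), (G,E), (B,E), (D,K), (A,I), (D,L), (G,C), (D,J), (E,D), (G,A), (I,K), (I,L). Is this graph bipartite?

A valid 2-coloring puts {B, D, G, H, I} on one side and {A, C, E, F, J, K, L} on the other; every edge crosses between the two sides.

Yes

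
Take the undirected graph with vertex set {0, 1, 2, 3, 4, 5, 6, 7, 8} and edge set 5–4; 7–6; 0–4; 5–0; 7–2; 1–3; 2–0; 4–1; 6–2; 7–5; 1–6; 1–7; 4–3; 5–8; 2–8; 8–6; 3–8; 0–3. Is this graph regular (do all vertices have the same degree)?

Yes

Degrees: 0:4, 1:4, 2:4, 3:4, 4:4, 5:4, 6:4, 7:4, 8:4
Every vertex has degree 4, so the graph is 4-regular.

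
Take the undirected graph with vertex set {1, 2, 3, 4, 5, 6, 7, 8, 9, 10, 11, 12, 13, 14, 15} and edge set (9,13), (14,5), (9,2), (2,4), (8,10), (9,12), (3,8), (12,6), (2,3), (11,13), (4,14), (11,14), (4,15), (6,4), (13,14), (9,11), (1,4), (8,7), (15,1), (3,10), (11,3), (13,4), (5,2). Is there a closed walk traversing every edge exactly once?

No

Degrees: 1:2, 2:4, 3:4, 4:6, 5:2, 6:2, 7:1, 8:3, 9:4, 10:2, 11:4, 12:2, 13:4, 14:4, 15:2
Vertices with odd degree: 7, 8. An Eulerian circuit requires all degrees even.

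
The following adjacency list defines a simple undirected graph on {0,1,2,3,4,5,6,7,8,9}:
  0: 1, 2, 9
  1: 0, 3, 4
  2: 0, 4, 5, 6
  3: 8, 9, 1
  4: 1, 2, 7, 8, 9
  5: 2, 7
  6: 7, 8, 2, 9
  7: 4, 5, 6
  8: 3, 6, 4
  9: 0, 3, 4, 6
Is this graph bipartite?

Yes

A valid 2-coloring puts {1, 2, 7, 8, 9} on one side and {0, 3, 4, 5, 6} on the other; every edge crosses between the two sides.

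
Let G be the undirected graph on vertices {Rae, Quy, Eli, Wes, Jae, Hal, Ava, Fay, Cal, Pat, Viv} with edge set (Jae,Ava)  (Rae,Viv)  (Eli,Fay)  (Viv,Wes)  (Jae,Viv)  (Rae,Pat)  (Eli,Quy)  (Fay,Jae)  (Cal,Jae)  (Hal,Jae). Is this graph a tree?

|V| = 11, |E| = 10.
Connected and |E| = |V| - 1, which characterizes a tree.

Yes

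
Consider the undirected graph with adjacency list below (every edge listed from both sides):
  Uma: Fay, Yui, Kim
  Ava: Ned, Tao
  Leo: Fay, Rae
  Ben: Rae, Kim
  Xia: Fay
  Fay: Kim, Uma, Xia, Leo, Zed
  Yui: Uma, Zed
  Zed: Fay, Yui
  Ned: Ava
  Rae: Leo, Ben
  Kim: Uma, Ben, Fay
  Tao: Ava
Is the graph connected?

Component: {Ava, Ned, Tao}
Component: {Uma, Leo, Ben, Xia, Fay, Yui, Zed, Rae, Kim}
There are 2 separate components, so the graph is not connected.

No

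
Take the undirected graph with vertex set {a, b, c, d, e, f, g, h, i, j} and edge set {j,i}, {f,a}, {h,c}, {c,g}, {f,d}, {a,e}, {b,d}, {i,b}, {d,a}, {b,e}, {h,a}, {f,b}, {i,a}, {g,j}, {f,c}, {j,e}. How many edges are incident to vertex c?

Neighbors of c: f, g, h.

3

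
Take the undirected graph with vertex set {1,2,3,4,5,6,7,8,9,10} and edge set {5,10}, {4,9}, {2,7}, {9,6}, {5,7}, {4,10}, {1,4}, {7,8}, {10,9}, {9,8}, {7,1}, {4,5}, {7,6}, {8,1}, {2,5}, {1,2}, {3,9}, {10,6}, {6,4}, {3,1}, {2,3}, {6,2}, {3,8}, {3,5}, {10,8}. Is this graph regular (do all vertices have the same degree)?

Yes

Degrees: 1:5, 2:5, 3:5, 4:5, 5:5, 6:5, 7:5, 8:5, 9:5, 10:5
Every vertex has degree 5, so the graph is 5-regular.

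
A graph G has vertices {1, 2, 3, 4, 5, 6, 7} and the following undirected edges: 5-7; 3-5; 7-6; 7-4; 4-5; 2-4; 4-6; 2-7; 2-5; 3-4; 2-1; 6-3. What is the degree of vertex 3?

3

Neighbors of 3: 4, 5, 6.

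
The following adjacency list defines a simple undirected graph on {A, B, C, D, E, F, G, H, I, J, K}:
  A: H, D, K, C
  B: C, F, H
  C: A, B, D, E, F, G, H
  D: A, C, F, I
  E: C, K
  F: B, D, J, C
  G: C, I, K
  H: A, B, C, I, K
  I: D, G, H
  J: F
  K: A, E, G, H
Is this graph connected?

Yes

Starting from A and exploring outward reaches every vertex (A, H, D, K, C, I, B, F, E, G, J); the graph is connected.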